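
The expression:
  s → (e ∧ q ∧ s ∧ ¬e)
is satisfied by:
  {s: False}


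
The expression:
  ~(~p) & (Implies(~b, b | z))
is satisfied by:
  {b: True, z: True, p: True}
  {b: True, p: True, z: False}
  {z: True, p: True, b: False}


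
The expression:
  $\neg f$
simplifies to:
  $\neg f$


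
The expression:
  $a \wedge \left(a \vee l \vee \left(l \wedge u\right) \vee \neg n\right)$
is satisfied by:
  {a: True}


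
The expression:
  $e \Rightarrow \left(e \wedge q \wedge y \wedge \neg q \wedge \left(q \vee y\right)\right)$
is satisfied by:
  {e: False}


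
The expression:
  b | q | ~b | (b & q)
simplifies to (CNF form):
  True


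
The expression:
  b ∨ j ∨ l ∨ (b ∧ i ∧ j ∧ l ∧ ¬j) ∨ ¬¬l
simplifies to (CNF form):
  b ∨ j ∨ l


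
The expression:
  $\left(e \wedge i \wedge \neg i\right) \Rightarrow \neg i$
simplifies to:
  $\text{True}$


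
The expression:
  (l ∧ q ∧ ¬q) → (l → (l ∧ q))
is always true.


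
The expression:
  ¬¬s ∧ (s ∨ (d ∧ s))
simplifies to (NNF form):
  s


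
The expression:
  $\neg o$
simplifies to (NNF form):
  $\neg o$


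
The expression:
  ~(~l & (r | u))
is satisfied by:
  {l: True, u: False, r: False}
  {r: True, l: True, u: False}
  {l: True, u: True, r: False}
  {r: True, l: True, u: True}
  {r: False, u: False, l: False}


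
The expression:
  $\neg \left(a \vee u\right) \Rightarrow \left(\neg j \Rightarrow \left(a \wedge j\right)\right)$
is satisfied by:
  {a: True, u: True, j: True}
  {a: True, u: True, j: False}
  {a: True, j: True, u: False}
  {a: True, j: False, u: False}
  {u: True, j: True, a: False}
  {u: True, j: False, a: False}
  {j: True, u: False, a: False}


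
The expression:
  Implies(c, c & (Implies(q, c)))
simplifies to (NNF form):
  True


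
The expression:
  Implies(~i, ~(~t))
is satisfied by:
  {i: True, t: True}
  {i: True, t: False}
  {t: True, i: False}


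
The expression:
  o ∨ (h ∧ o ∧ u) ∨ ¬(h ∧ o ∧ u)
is always true.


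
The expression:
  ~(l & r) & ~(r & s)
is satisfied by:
  {l: False, r: False, s: False}
  {s: True, l: False, r: False}
  {l: True, s: False, r: False}
  {s: True, l: True, r: False}
  {r: True, s: False, l: False}


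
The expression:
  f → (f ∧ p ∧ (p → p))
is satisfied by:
  {p: True, f: False}
  {f: False, p: False}
  {f: True, p: True}


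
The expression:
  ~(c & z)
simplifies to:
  ~c | ~z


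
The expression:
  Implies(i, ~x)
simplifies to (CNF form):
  ~i | ~x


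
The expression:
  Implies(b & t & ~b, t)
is always true.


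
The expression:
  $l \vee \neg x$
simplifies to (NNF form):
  $l \vee \neg x$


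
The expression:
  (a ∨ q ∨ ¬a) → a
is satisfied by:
  {a: True}


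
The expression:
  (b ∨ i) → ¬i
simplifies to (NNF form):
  ¬i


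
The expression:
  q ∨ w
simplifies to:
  q ∨ w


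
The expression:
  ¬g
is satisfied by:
  {g: False}


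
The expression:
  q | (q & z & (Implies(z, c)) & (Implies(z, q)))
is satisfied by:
  {q: True}


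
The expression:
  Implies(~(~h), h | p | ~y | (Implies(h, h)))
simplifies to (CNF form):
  True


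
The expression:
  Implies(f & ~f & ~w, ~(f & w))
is always true.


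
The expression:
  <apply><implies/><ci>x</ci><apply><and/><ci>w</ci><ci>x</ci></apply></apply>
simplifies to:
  <apply><or/><ci>w</ci><apply><not/><ci>x</ci></apply></apply>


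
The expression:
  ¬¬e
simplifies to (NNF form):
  e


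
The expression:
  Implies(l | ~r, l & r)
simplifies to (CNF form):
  r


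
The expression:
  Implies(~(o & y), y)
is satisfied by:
  {y: True}


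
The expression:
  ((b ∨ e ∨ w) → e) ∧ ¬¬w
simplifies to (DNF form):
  e ∧ w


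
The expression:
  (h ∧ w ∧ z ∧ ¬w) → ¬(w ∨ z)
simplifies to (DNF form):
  True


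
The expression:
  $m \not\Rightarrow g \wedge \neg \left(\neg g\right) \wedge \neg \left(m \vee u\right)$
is never true.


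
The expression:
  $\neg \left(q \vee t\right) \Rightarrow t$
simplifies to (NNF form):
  $q \vee t$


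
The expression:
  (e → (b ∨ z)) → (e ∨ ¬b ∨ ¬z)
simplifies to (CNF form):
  e ∨ ¬b ∨ ¬z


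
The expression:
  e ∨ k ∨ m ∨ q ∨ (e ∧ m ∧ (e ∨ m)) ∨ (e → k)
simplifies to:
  True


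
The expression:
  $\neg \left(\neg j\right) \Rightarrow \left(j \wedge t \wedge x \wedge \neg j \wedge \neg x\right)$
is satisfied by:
  {j: False}


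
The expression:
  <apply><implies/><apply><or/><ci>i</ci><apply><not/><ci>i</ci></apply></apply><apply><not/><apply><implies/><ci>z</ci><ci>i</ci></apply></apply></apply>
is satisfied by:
  {z: True, i: False}


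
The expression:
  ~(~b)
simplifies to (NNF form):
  b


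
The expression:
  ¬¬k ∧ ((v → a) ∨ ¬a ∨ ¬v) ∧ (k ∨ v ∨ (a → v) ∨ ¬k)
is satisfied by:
  {k: True}


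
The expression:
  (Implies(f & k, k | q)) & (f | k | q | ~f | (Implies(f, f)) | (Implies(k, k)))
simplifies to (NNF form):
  True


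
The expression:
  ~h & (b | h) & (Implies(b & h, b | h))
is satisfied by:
  {b: True, h: False}


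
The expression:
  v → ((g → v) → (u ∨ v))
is always true.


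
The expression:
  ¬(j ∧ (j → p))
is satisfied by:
  {p: False, j: False}
  {j: True, p: False}
  {p: True, j: False}


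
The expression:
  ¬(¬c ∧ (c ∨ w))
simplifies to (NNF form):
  c ∨ ¬w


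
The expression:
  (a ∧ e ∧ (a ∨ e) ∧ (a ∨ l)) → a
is always true.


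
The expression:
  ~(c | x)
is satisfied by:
  {x: False, c: False}


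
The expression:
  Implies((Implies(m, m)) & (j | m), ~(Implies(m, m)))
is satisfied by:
  {j: False, m: False}


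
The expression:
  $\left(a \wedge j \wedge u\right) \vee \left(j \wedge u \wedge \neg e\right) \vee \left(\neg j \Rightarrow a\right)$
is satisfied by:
  {a: True, j: True}
  {a: True, j: False}
  {j: True, a: False}


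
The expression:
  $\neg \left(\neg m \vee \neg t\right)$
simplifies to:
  $m \wedge t$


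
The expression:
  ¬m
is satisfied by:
  {m: False}


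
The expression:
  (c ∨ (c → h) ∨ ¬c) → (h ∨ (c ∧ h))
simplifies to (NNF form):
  h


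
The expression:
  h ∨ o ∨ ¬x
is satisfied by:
  {o: True, h: True, x: False}
  {o: True, h: False, x: False}
  {h: True, o: False, x: False}
  {o: False, h: False, x: False}
  {x: True, o: True, h: True}
  {x: True, o: True, h: False}
  {x: True, h: True, o: False}


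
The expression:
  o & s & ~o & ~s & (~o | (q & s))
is never true.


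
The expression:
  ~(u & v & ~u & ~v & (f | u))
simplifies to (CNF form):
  True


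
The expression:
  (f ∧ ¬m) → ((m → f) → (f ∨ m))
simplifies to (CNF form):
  True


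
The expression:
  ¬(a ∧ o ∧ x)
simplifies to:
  ¬a ∨ ¬o ∨ ¬x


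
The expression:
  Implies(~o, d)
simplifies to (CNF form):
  d | o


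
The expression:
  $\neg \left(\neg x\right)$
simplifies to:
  $x$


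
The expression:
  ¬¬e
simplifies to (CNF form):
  e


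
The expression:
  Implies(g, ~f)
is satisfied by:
  {g: False, f: False}
  {f: True, g: False}
  {g: True, f: False}


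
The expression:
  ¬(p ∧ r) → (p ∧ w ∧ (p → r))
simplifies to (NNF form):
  p ∧ r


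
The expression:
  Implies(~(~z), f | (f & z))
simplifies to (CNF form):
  f | ~z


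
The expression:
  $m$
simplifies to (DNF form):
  $m$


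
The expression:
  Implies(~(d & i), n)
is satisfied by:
  {i: True, n: True, d: True}
  {i: True, n: True, d: False}
  {n: True, d: True, i: False}
  {n: True, d: False, i: False}
  {i: True, d: True, n: False}


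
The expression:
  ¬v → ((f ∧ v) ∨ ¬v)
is always true.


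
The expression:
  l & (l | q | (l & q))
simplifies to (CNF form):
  l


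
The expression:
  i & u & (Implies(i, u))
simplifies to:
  i & u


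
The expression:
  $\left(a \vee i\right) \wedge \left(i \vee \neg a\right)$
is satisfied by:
  {i: True}


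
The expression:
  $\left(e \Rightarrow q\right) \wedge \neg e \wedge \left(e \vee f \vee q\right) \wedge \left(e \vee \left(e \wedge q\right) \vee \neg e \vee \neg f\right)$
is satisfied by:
  {q: True, f: True, e: False}
  {q: True, f: False, e: False}
  {f: True, q: False, e: False}


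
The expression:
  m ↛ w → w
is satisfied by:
  {w: True, m: False}
  {m: False, w: False}
  {m: True, w: True}


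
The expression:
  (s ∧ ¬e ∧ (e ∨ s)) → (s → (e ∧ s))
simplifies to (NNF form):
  e ∨ ¬s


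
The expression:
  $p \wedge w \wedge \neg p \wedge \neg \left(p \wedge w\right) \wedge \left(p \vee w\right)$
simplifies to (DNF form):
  $\text{False}$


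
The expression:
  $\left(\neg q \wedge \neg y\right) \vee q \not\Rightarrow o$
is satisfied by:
  {o: False, y: False, q: False}
  {q: True, o: False, y: False}
  {q: True, y: True, o: False}
  {o: True, y: False, q: False}


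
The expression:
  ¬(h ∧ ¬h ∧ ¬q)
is always true.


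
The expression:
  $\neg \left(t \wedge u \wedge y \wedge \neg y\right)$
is always true.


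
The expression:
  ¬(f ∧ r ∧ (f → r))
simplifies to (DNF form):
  ¬f ∨ ¬r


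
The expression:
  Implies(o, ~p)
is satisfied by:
  {p: False, o: False}
  {o: True, p: False}
  {p: True, o: False}


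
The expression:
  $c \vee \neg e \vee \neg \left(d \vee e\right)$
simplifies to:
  $c \vee \neg e$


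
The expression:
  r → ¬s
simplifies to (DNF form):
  ¬r ∨ ¬s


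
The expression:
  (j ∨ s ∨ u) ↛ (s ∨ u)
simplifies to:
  j ∧ ¬s ∧ ¬u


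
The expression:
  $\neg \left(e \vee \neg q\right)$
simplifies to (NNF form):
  $q \wedge \neg e$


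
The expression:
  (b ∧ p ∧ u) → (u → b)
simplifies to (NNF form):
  True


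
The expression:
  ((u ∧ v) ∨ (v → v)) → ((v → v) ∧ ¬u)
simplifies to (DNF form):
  ¬u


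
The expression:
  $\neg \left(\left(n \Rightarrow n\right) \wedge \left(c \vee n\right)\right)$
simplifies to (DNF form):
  $\neg c \wedge \neg n$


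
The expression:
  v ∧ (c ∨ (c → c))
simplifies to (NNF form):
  v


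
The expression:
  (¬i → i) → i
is always true.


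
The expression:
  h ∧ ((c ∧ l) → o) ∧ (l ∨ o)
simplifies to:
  h ∧ (l ∨ o) ∧ (o ∨ ¬c)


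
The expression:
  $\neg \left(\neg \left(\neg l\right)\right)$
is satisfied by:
  {l: False}


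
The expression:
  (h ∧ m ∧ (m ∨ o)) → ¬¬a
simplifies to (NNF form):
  a ∨ ¬h ∨ ¬m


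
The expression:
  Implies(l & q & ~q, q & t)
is always true.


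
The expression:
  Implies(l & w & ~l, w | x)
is always true.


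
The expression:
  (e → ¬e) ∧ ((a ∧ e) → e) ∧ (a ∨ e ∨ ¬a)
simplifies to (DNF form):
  ¬e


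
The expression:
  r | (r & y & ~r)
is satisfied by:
  {r: True}


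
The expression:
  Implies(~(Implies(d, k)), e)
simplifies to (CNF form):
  e | k | ~d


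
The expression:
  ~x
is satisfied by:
  {x: False}


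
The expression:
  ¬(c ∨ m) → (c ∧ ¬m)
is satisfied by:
  {c: True, m: True}
  {c: True, m: False}
  {m: True, c: False}


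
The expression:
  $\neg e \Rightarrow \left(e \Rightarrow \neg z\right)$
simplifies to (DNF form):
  $\text{True}$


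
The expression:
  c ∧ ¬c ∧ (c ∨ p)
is never true.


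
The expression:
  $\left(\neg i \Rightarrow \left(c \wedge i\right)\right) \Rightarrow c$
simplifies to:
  $c \vee \neg i$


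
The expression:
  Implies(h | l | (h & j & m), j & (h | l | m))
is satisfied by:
  {j: True, h: False, l: False}
  {l: True, j: True, h: False}
  {j: True, h: True, l: False}
  {l: True, j: True, h: True}
  {l: False, h: False, j: False}


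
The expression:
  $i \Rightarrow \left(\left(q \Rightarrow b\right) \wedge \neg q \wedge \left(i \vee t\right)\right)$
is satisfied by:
  {q: False, i: False}
  {i: True, q: False}
  {q: True, i: False}


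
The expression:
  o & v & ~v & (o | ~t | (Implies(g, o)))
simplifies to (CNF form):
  False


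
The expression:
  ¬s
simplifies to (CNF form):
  ¬s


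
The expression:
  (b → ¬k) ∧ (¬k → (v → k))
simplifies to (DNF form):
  (k ∧ ¬b) ∨ (¬k ∧ ¬v)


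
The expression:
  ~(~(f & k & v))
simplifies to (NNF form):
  f & k & v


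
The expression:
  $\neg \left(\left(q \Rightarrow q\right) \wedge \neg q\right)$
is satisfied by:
  {q: True}


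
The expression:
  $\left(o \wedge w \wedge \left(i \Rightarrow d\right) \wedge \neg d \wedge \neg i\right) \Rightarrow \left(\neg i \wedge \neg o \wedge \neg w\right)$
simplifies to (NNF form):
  $d \vee i \vee \neg o \vee \neg w$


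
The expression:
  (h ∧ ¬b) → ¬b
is always true.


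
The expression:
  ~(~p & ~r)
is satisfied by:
  {r: True, p: True}
  {r: True, p: False}
  {p: True, r: False}


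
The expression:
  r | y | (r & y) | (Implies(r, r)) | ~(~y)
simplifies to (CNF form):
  True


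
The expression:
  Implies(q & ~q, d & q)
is always true.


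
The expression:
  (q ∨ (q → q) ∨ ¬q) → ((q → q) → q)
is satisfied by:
  {q: True}


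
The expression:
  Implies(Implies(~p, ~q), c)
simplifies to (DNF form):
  c | (q & ~p)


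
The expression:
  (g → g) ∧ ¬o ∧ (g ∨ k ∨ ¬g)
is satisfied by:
  {o: False}


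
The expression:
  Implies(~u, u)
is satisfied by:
  {u: True}


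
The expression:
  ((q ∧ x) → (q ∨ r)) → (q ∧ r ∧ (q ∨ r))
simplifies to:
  q ∧ r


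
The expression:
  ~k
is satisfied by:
  {k: False}


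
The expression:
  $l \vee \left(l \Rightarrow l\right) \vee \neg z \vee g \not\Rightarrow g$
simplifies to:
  $\text{True}$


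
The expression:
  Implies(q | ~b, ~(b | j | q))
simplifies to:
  ~q & (b | ~j)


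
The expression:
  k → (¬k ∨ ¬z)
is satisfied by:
  {k: False, z: False}
  {z: True, k: False}
  {k: True, z: False}


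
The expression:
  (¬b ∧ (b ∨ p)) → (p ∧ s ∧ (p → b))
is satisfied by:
  {b: True, p: False}
  {p: False, b: False}
  {p: True, b: True}


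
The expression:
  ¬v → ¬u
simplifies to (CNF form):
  v ∨ ¬u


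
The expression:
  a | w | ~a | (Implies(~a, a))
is always true.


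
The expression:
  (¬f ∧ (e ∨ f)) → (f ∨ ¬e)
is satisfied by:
  {f: True, e: False}
  {e: False, f: False}
  {e: True, f: True}


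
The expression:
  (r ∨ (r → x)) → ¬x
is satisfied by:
  {x: False}


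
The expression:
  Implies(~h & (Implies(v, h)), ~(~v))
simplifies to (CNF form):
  h | v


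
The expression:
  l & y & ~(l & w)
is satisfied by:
  {y: True, l: True, w: False}


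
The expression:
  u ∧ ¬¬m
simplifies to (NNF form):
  m ∧ u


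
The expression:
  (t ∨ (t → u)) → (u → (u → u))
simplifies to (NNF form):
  True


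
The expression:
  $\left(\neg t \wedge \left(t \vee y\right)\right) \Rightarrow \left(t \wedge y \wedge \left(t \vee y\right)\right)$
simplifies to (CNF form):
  $t \vee \neg y$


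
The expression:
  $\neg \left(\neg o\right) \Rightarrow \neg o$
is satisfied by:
  {o: False}


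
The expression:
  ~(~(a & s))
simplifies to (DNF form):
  a & s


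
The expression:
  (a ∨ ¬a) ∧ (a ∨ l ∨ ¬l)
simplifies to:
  True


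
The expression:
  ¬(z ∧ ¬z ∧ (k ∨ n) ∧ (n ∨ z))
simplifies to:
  True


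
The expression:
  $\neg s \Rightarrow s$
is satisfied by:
  {s: True}


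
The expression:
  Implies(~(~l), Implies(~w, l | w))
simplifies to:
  True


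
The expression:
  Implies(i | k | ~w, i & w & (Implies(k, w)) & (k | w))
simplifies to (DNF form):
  (i & w) | (w & ~k)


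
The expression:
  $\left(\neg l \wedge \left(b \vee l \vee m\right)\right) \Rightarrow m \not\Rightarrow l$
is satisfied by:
  {m: True, l: True, b: False}
  {m: True, l: False, b: False}
  {l: True, m: False, b: False}
  {m: False, l: False, b: False}
  {b: True, m: True, l: True}
  {b: True, m: True, l: False}
  {b: True, l: True, m: False}


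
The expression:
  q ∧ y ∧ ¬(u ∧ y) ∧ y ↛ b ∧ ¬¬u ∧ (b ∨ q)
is never true.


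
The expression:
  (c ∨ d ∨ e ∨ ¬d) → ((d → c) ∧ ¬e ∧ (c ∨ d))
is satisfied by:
  {c: True, e: False}


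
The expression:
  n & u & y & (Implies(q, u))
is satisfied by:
  {u: True, y: True, n: True}


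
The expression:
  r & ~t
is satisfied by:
  {r: True, t: False}


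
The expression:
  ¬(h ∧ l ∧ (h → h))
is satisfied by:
  {l: False, h: False}
  {h: True, l: False}
  {l: True, h: False}


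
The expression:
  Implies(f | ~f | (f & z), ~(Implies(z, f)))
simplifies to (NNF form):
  z & ~f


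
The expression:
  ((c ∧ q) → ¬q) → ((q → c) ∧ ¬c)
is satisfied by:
  {c: False, q: False}
  {q: True, c: True}


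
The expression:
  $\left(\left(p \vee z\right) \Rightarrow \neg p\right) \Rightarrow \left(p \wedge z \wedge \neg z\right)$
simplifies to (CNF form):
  $p$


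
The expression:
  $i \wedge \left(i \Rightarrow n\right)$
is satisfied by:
  {i: True, n: True}


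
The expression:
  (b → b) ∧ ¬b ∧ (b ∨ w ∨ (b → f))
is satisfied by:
  {b: False}


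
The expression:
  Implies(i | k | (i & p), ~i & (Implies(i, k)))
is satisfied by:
  {i: False}


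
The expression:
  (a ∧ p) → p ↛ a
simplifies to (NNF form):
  ¬a ∨ ¬p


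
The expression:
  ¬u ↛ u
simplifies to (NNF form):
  True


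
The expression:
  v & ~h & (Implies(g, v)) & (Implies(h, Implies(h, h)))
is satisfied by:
  {v: True, h: False}


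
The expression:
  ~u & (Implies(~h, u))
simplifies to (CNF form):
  h & ~u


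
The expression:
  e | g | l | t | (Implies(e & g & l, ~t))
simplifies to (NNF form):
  True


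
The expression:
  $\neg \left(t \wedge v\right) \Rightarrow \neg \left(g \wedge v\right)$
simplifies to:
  $t \vee \neg g \vee \neg v$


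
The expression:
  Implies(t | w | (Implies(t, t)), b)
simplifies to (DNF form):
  b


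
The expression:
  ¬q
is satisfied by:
  {q: False}


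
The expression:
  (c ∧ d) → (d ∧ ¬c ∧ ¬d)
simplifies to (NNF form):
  ¬c ∨ ¬d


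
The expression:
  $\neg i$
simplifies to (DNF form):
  $\neg i$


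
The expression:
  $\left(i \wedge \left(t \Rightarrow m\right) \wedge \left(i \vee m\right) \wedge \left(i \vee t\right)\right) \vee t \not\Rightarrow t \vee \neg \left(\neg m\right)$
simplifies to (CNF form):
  $\left(i \vee m\right) \wedge \left(m \vee \neg t\right)$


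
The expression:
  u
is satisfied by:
  {u: True}


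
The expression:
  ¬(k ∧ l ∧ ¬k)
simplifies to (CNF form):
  True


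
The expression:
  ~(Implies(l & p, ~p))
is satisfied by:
  {p: True, l: True}


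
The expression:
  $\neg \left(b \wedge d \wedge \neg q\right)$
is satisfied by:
  {q: True, d: False, b: False}
  {d: False, b: False, q: False}
  {q: True, b: True, d: False}
  {b: True, d: False, q: False}
  {q: True, d: True, b: False}
  {d: True, q: False, b: False}
  {q: True, b: True, d: True}


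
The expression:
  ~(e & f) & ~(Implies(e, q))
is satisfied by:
  {e: True, q: False, f: False}


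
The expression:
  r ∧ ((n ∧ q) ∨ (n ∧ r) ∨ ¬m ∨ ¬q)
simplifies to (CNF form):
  r ∧ (n ∨ ¬m ∨ ¬q)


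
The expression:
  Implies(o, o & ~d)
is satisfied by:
  {o: False, d: False}
  {d: True, o: False}
  {o: True, d: False}


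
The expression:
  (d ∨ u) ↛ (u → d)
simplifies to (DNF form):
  u ∧ ¬d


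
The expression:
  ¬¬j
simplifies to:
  j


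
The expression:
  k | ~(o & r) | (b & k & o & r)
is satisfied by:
  {k: True, o: False, r: False}
  {o: False, r: False, k: False}
  {r: True, k: True, o: False}
  {r: True, o: False, k: False}
  {k: True, o: True, r: False}
  {o: True, k: False, r: False}
  {r: True, o: True, k: True}


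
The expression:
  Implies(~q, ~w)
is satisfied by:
  {q: True, w: False}
  {w: False, q: False}
  {w: True, q: True}


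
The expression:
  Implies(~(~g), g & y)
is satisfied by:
  {y: True, g: False}
  {g: False, y: False}
  {g: True, y: True}


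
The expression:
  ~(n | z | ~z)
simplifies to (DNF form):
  False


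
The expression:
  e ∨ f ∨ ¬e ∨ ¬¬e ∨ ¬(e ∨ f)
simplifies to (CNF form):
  True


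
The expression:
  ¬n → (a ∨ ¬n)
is always true.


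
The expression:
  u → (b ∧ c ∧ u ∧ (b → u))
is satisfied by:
  {b: True, c: True, u: False}
  {b: True, c: False, u: False}
  {c: True, b: False, u: False}
  {b: False, c: False, u: False}
  {b: True, u: True, c: True}


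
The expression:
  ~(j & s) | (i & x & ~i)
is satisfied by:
  {s: False, j: False}
  {j: True, s: False}
  {s: True, j: False}


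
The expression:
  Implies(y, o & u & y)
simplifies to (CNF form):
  (o | ~y) & (u | ~y)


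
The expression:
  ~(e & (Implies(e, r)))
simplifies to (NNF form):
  ~e | ~r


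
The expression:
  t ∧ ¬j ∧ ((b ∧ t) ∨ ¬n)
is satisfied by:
  {t: True, b: True, n: False, j: False}
  {t: True, n: False, b: False, j: False}
  {t: True, b: True, n: True, j: False}


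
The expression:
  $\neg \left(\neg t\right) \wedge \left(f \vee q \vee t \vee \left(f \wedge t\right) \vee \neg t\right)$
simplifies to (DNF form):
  $t$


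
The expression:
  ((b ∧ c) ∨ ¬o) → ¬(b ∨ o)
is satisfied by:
  {o: True, b: False, c: False}
  {o: False, b: False, c: False}
  {c: True, o: True, b: False}
  {c: True, o: False, b: False}
  {b: True, o: True, c: False}


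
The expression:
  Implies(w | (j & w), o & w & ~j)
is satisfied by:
  {o: True, w: False, j: False}
  {o: False, w: False, j: False}
  {j: True, o: True, w: False}
  {j: True, o: False, w: False}
  {w: True, o: True, j: False}


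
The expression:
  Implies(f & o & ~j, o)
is always true.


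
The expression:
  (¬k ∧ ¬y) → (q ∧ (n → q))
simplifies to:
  k ∨ q ∨ y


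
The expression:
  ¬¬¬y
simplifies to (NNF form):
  ¬y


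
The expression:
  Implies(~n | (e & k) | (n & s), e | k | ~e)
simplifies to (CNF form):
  True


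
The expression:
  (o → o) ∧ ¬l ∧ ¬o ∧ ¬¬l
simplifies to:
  False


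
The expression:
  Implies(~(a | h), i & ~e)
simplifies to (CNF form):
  (a | h | i) & (a | h | ~e)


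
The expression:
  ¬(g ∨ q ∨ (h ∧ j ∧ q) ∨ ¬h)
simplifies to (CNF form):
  h ∧ ¬g ∧ ¬q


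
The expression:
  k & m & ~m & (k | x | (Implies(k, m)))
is never true.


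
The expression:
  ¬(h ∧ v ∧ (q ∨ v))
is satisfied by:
  {h: False, v: False}
  {v: True, h: False}
  {h: True, v: False}


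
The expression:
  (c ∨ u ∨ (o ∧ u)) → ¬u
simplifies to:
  ¬u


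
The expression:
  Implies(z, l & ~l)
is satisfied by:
  {z: False}


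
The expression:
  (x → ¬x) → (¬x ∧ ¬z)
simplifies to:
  x ∨ ¬z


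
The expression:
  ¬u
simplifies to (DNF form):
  ¬u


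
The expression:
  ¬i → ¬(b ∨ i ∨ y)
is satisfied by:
  {i: True, b: False, y: False}
  {i: True, y: True, b: False}
  {i: True, b: True, y: False}
  {i: True, y: True, b: True}
  {y: False, b: False, i: False}


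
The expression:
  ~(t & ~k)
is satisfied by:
  {k: True, t: False}
  {t: False, k: False}
  {t: True, k: True}


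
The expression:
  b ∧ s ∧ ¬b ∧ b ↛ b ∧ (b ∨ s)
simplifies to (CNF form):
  False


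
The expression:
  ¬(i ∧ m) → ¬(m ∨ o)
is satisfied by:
  {i: True, o: False, m: False}
  {o: False, m: False, i: False}
  {i: True, m: True, o: False}
  {i: True, o: True, m: True}


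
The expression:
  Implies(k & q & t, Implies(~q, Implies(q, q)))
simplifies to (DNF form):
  True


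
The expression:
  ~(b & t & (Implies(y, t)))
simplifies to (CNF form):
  ~b | ~t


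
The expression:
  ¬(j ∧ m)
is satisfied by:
  {m: False, j: False}
  {j: True, m: False}
  {m: True, j: False}


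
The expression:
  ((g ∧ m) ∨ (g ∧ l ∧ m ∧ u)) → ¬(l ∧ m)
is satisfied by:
  {l: False, m: False, g: False}
  {g: True, l: False, m: False}
  {m: True, l: False, g: False}
  {g: True, m: True, l: False}
  {l: True, g: False, m: False}
  {g: True, l: True, m: False}
  {m: True, l: True, g: False}


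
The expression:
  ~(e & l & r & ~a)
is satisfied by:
  {a: True, l: False, e: False, r: False}
  {a: False, l: False, e: False, r: False}
  {r: True, a: True, l: False, e: False}
  {r: True, a: False, l: False, e: False}
  {a: True, e: True, r: False, l: False}
  {e: True, r: False, l: False, a: False}
  {r: True, e: True, a: True, l: False}
  {r: True, e: True, a: False, l: False}
  {a: True, l: True, r: False, e: False}
  {l: True, r: False, e: False, a: False}
  {a: True, r: True, l: True, e: False}
  {r: True, l: True, a: False, e: False}
  {a: True, e: True, l: True, r: False}
  {e: True, l: True, r: False, a: False}
  {r: True, e: True, l: True, a: True}


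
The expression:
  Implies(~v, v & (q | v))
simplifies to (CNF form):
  v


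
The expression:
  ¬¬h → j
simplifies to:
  j ∨ ¬h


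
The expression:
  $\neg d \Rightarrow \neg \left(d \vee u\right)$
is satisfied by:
  {d: True, u: False}
  {u: False, d: False}
  {u: True, d: True}


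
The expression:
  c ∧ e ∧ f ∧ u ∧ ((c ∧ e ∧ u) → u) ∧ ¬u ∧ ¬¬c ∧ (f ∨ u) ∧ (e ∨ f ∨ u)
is never true.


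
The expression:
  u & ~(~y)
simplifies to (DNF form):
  u & y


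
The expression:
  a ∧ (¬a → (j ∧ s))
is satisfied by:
  {a: True}


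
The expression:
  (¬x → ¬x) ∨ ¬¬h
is always true.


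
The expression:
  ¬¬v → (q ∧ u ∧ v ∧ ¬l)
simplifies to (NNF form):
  (q ∧ u ∧ ¬l) ∨ ¬v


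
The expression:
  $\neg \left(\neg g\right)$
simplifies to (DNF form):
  $g$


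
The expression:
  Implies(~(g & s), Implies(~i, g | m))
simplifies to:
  g | i | m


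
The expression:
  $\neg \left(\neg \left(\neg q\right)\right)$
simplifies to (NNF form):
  $\neg q$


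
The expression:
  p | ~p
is always true.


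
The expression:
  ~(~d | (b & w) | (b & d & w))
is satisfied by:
  {d: True, w: False, b: False}
  {b: True, d: True, w: False}
  {w: True, d: True, b: False}


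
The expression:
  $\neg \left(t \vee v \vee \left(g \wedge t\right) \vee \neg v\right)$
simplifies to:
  $\text{False}$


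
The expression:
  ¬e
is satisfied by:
  {e: False}


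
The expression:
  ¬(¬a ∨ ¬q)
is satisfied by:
  {a: True, q: True}


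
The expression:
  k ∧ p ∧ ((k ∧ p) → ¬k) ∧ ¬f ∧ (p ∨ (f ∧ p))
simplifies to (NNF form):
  False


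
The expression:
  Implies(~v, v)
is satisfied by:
  {v: True}


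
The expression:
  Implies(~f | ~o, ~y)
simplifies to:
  ~y | (f & o)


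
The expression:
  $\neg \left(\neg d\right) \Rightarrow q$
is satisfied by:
  {q: True, d: False}
  {d: False, q: False}
  {d: True, q: True}


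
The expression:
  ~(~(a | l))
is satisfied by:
  {a: True, l: True}
  {a: True, l: False}
  {l: True, a: False}


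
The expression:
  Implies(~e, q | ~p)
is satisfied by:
  {q: True, e: True, p: False}
  {q: True, p: False, e: False}
  {e: True, p: False, q: False}
  {e: False, p: False, q: False}
  {q: True, e: True, p: True}
  {q: True, p: True, e: False}
  {e: True, p: True, q: False}


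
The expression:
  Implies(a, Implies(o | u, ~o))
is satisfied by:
  {o: False, a: False}
  {a: True, o: False}
  {o: True, a: False}


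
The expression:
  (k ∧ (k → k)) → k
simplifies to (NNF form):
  True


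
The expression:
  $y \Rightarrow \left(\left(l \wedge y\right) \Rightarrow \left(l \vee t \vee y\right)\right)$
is always true.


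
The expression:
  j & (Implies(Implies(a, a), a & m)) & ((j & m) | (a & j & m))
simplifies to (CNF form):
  a & j & m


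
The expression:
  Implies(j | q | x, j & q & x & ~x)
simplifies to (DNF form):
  ~j & ~q & ~x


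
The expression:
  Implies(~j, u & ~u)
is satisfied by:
  {j: True}


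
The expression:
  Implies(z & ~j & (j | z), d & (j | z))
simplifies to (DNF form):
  d | j | ~z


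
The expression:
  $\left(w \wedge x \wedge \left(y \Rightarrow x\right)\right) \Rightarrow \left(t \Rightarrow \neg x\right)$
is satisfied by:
  {w: False, t: False, x: False}
  {x: True, w: False, t: False}
  {t: True, w: False, x: False}
  {x: True, t: True, w: False}
  {w: True, x: False, t: False}
  {x: True, w: True, t: False}
  {t: True, w: True, x: False}


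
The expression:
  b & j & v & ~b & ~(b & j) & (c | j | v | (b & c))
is never true.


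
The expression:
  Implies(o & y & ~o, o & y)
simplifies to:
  True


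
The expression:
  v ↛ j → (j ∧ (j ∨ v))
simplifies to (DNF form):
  j ∨ ¬v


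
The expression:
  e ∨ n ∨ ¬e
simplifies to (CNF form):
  True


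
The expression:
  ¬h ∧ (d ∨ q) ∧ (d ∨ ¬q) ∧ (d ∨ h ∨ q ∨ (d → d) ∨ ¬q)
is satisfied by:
  {d: True, h: False}


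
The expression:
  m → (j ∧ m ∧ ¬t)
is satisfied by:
  {j: True, m: False, t: False}
  {j: False, m: False, t: False}
  {t: True, j: True, m: False}
  {t: True, j: False, m: False}
  {m: True, j: True, t: False}


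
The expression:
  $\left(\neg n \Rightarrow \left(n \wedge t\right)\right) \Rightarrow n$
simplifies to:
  $\text{True}$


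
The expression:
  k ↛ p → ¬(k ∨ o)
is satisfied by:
  {p: True, k: False}
  {k: False, p: False}
  {k: True, p: True}


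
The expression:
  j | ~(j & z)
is always true.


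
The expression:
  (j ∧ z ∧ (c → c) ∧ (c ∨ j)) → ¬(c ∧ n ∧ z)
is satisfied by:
  {c: False, z: False, n: False, j: False}
  {j: True, c: False, z: False, n: False}
  {n: True, c: False, z: False, j: False}
  {j: True, n: True, c: False, z: False}
  {z: True, j: False, c: False, n: False}
  {j: True, z: True, c: False, n: False}
  {n: True, z: True, j: False, c: False}
  {j: True, n: True, z: True, c: False}
  {c: True, n: False, z: False, j: False}
  {j: True, c: True, n: False, z: False}
  {n: True, c: True, j: False, z: False}
  {j: True, n: True, c: True, z: False}
  {z: True, c: True, n: False, j: False}
  {j: True, z: True, c: True, n: False}
  {n: True, z: True, c: True, j: False}


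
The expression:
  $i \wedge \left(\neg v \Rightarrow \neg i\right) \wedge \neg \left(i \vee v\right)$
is never true.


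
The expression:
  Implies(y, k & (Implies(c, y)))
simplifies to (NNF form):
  k | ~y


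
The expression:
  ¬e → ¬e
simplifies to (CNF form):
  True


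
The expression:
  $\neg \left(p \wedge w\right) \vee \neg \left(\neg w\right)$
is always true.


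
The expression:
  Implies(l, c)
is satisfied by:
  {c: True, l: False}
  {l: False, c: False}
  {l: True, c: True}


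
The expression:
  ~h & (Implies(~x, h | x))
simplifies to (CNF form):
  x & ~h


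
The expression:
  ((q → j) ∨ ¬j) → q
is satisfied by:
  {q: True}


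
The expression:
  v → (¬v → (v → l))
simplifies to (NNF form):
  True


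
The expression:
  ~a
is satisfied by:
  {a: False}


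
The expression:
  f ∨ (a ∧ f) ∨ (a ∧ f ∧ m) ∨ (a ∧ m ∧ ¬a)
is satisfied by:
  {f: True}


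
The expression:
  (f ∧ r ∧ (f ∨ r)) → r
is always true.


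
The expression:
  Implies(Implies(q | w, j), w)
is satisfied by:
  {w: True, q: True, j: False}
  {w: True, q: False, j: False}
  {j: True, w: True, q: True}
  {j: True, w: True, q: False}
  {q: True, j: False, w: False}


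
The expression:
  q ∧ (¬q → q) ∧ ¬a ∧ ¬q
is never true.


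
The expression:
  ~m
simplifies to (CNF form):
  ~m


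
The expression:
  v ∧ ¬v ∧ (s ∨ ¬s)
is never true.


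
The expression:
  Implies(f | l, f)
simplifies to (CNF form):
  f | ~l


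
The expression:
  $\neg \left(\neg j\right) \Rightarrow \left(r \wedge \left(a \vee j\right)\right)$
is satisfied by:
  {r: True, j: False}
  {j: False, r: False}
  {j: True, r: True}


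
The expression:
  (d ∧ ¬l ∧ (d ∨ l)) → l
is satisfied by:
  {l: True, d: False}
  {d: False, l: False}
  {d: True, l: True}


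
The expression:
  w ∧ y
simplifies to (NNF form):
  w ∧ y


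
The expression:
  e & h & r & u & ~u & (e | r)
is never true.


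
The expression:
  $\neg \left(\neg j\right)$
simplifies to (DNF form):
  $j$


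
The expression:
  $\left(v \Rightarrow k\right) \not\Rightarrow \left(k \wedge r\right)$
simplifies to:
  $\left(k \wedge \neg r\right) \vee \left(\neg k \wedge \neg v\right)$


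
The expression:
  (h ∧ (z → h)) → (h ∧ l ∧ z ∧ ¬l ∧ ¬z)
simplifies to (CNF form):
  ¬h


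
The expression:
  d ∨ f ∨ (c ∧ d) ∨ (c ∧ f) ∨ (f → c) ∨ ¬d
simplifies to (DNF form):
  True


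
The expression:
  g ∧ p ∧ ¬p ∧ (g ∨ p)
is never true.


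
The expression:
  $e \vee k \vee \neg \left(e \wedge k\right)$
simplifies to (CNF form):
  $\text{True}$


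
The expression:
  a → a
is always true.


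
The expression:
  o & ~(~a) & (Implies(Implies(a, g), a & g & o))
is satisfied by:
  {a: True, o: True}


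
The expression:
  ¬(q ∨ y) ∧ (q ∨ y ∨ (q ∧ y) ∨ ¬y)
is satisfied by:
  {q: False, y: False}


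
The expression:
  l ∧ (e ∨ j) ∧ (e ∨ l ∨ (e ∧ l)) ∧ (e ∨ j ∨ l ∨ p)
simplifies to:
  l ∧ (e ∨ j)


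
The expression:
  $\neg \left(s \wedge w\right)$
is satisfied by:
  {s: False, w: False}
  {w: True, s: False}
  {s: True, w: False}


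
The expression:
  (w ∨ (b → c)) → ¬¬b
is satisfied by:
  {b: True}


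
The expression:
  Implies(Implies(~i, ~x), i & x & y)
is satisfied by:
  {x: True, y: True, i: False}
  {x: True, i: False, y: False}
  {x: True, y: True, i: True}


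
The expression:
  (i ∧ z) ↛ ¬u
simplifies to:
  i ∧ u ∧ z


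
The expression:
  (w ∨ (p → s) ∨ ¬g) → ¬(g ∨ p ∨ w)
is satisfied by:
  {s: False, p: False, w: False, g: False}
  {s: True, p: False, w: False, g: False}
  {g: True, p: True, s: False, w: False}


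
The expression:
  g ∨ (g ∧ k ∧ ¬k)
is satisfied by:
  {g: True}


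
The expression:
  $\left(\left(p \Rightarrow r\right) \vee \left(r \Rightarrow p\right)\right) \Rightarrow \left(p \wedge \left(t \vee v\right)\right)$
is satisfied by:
  {p: True, t: True, v: True}
  {p: True, t: True, v: False}
  {p: True, v: True, t: False}


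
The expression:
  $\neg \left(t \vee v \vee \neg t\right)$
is never true.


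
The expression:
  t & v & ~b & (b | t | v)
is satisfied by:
  {t: True, v: True, b: False}


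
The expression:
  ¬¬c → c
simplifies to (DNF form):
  True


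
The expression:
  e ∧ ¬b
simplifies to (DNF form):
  e ∧ ¬b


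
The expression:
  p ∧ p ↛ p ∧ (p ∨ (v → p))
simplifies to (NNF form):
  False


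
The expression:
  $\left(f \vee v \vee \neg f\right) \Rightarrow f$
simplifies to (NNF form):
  $f$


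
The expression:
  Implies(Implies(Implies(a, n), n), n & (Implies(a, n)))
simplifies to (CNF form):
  n | ~a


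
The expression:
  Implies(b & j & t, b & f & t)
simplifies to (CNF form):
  f | ~b | ~j | ~t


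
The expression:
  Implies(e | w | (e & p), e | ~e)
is always true.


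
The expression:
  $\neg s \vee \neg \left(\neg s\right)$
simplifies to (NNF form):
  $\text{True}$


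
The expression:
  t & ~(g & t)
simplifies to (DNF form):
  t & ~g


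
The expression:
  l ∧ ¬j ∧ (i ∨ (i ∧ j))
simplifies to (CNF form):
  i ∧ l ∧ ¬j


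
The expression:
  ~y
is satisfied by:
  {y: False}


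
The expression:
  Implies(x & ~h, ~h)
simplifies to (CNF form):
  True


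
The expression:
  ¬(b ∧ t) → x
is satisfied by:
  {x: True, t: True, b: True}
  {x: True, t: True, b: False}
  {x: True, b: True, t: False}
  {x: True, b: False, t: False}
  {t: True, b: True, x: False}


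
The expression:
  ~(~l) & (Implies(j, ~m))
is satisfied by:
  {l: True, m: False, j: False}
  {j: True, l: True, m: False}
  {m: True, l: True, j: False}


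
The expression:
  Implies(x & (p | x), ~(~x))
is always true.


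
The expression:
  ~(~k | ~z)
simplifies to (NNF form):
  k & z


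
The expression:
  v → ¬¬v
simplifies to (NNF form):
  True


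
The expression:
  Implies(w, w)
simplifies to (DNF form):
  True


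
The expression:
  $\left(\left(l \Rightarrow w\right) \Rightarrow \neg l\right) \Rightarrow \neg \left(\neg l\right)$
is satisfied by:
  {l: True}


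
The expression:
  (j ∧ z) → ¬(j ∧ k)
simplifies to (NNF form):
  ¬j ∨ ¬k ∨ ¬z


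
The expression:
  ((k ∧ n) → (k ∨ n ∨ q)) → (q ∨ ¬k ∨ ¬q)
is always true.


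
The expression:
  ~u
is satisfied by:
  {u: False}


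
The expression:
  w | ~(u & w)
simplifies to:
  True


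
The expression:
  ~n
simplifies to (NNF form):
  ~n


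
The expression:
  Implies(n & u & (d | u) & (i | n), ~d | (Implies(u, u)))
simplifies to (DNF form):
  True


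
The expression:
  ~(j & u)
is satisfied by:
  {u: False, j: False}
  {j: True, u: False}
  {u: True, j: False}


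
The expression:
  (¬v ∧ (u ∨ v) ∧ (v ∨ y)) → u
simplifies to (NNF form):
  True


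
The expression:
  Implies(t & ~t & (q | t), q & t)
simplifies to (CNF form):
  True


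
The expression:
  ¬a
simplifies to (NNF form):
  ¬a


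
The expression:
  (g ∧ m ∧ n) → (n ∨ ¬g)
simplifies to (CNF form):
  True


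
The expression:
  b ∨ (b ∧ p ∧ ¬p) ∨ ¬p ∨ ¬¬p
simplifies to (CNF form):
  True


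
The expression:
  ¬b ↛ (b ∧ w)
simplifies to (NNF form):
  ¬b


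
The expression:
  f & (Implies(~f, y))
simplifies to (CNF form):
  f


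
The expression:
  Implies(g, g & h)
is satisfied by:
  {h: True, g: False}
  {g: False, h: False}
  {g: True, h: True}


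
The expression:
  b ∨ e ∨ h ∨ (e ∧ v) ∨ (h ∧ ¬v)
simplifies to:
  b ∨ e ∨ h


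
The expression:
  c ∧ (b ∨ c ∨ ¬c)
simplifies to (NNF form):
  c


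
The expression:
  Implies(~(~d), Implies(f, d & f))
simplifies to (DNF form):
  True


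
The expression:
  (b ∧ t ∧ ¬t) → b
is always true.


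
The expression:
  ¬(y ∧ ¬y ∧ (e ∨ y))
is always true.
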